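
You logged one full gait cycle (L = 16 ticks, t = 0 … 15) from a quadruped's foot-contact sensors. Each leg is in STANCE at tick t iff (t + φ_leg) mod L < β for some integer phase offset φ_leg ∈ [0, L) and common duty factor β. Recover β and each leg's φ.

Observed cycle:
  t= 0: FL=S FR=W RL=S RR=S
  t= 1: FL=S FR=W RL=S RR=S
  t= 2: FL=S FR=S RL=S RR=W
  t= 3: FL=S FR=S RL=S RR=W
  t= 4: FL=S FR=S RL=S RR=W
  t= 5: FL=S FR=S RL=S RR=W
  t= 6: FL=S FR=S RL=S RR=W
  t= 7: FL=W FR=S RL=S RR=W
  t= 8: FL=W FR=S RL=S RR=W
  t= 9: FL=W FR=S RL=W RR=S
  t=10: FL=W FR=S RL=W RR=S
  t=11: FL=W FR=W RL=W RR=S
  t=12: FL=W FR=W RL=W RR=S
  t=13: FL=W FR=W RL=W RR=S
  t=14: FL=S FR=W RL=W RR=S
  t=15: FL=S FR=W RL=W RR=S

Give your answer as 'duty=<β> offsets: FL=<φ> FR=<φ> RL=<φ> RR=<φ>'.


duty=9 offsets: FL=2 FR=14 RL=0 RR=7

duty β = stance ticks per leg = 9
FL: stance ticks = 9; W→S at t=14 → φ=2
FR: stance ticks = 9; W→S at t=2 → φ=14
RL: stance ticks = 9; W→S at t=0 → φ=0
RR: stance ticks = 9; W→S at t=9 → φ=7


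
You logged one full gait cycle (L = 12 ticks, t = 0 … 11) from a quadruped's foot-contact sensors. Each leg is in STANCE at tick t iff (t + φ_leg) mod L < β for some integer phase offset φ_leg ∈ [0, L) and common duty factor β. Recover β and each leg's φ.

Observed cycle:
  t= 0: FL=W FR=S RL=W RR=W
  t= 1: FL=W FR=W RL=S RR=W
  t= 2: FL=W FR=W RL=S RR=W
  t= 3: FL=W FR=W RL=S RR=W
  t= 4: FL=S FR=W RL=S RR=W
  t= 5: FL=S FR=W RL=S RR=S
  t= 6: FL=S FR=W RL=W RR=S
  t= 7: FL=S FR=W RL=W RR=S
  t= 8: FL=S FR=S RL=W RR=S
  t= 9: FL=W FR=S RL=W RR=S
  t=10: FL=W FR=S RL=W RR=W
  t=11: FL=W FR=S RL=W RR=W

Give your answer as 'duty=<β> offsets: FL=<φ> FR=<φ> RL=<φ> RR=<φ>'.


duty=5 offsets: FL=8 FR=4 RL=11 RR=7

duty β = stance ticks per leg = 5
FL: stance ticks = 5; W→S at t=4 → φ=8
FR: stance ticks = 5; W→S at t=8 → φ=4
RL: stance ticks = 5; W→S at t=1 → φ=11
RR: stance ticks = 5; W→S at t=5 → φ=7


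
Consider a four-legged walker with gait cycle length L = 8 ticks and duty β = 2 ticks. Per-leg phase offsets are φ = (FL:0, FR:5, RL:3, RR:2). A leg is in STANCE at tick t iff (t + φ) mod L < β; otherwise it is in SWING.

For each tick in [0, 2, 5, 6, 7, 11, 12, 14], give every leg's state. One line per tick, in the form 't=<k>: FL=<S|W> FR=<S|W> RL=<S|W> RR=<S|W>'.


t=0: phase=(0,5,3,2) vs β=2 → FL=S FR=W RL=W RR=W
t=2: phase=(2,7,5,4) vs β=2 → FL=W FR=W RL=W RR=W
t=5: phase=(5,2,0,7) vs β=2 → FL=W FR=W RL=S RR=W
t=6: phase=(6,3,1,0) vs β=2 → FL=W FR=W RL=S RR=S
t=7: phase=(7,4,2,1) vs β=2 → FL=W FR=W RL=W RR=S
t=11: phase=(3,0,6,5) vs β=2 → FL=W FR=S RL=W RR=W
t=12: phase=(4,1,7,6) vs β=2 → FL=W FR=S RL=W RR=W
t=14: phase=(6,3,1,0) vs β=2 → FL=W FR=W RL=S RR=S

t=0: FL=S FR=W RL=W RR=W
t=2: FL=W FR=W RL=W RR=W
t=5: FL=W FR=W RL=S RR=W
t=6: FL=W FR=W RL=S RR=S
t=7: FL=W FR=W RL=W RR=S
t=11: FL=W FR=S RL=W RR=W
t=12: FL=W FR=S RL=W RR=W
t=14: FL=W FR=W RL=S RR=S


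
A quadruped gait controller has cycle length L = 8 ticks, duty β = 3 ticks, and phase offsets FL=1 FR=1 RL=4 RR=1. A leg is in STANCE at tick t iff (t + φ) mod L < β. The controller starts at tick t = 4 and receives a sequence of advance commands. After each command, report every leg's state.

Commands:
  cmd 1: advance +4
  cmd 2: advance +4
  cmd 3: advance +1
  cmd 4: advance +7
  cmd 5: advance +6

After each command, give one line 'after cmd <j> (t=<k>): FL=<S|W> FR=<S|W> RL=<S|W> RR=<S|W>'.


start t=4: FL=W FR=W RL=S RR=W
cmd 1: advance +4 → t=8, phase=(1,1,4,1) → FL=S FR=S RL=W RR=S
cmd 2: advance +4 → t=12, phase=(5,5,0,5) → FL=W FR=W RL=S RR=W
cmd 3: advance +1 → t=13, phase=(6,6,1,6) → FL=W FR=W RL=S RR=W
cmd 4: advance +7 → t=20, phase=(5,5,0,5) → FL=W FR=W RL=S RR=W
cmd 5: advance +6 → t=26, phase=(3,3,6,3) → FL=W FR=W RL=W RR=W

after cmd 1 (t=8): FL=S FR=S RL=W RR=S
after cmd 2 (t=12): FL=W FR=W RL=S RR=W
after cmd 3 (t=13): FL=W FR=W RL=S RR=W
after cmd 4 (t=20): FL=W FR=W RL=S RR=W
after cmd 5 (t=26): FL=W FR=W RL=W RR=W


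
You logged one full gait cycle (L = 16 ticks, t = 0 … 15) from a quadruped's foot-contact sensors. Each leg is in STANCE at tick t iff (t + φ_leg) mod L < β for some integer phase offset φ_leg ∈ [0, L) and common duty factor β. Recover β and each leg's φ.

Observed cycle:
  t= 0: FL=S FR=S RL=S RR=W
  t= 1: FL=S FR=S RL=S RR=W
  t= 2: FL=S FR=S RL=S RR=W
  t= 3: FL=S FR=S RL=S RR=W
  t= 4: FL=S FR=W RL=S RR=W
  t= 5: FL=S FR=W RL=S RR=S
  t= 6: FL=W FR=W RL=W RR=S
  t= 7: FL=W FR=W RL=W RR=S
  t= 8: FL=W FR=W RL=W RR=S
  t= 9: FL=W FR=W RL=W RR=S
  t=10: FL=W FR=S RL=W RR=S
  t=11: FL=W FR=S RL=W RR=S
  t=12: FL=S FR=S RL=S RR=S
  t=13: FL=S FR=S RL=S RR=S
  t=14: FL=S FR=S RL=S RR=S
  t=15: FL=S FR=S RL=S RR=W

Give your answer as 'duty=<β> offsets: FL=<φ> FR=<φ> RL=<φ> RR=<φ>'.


duty=10 offsets: FL=4 FR=6 RL=4 RR=11

duty β = stance ticks per leg = 10
FL: stance ticks = 10; W→S at t=12 → φ=4
FR: stance ticks = 10; W→S at t=10 → φ=6
RL: stance ticks = 10; W→S at t=12 → φ=4
RR: stance ticks = 10; W→S at t=5 → φ=11


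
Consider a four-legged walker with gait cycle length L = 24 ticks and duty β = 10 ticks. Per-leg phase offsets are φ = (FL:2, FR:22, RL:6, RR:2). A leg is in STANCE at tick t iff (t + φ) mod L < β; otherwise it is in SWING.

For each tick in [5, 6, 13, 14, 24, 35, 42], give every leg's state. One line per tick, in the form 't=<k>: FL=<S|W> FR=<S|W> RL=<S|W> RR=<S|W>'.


t=5: FL=S FR=S RL=W RR=S
t=6: FL=S FR=S RL=W RR=S
t=13: FL=W FR=W RL=W RR=W
t=14: FL=W FR=W RL=W RR=W
t=24: FL=S FR=W RL=S RR=S
t=35: FL=W FR=S RL=W RR=W
t=42: FL=W FR=W RL=S RR=W

t=5: phase=(7,3,11,7) vs β=10 → FL=S FR=S RL=W RR=S
t=6: phase=(8,4,12,8) vs β=10 → FL=S FR=S RL=W RR=S
t=13: phase=(15,11,19,15) vs β=10 → FL=W FR=W RL=W RR=W
t=14: phase=(16,12,20,16) vs β=10 → FL=W FR=W RL=W RR=W
t=24: phase=(2,22,6,2) vs β=10 → FL=S FR=W RL=S RR=S
t=35: phase=(13,9,17,13) vs β=10 → FL=W FR=S RL=W RR=W
t=42: phase=(20,16,0,20) vs β=10 → FL=W FR=W RL=S RR=W


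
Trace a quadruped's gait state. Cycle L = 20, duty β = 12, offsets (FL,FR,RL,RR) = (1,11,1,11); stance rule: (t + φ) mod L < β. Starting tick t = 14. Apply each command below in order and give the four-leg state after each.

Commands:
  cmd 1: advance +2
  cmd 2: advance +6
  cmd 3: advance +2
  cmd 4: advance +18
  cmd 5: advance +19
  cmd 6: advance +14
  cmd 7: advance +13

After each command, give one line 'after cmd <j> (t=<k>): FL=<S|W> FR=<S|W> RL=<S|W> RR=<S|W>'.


start t=14: FL=W FR=S RL=W RR=S
cmd 1: advance +2 → t=16, phase=(17,7,17,7) → FL=W FR=S RL=W RR=S
cmd 2: advance +6 → t=22, phase=(3,13,3,13) → FL=S FR=W RL=S RR=W
cmd 3: advance +2 → t=24, phase=(5,15,5,15) → FL=S FR=W RL=S RR=W
cmd 4: advance +18 → t=42, phase=(3,13,3,13) → FL=S FR=W RL=S RR=W
cmd 5: advance +19 → t=61, phase=(2,12,2,12) → FL=S FR=W RL=S RR=W
cmd 6: advance +14 → t=75, phase=(16,6,16,6) → FL=W FR=S RL=W RR=S
cmd 7: advance +13 → t=88, phase=(9,19,9,19) → FL=S FR=W RL=S RR=W

after cmd 1 (t=16): FL=W FR=S RL=W RR=S
after cmd 2 (t=22): FL=S FR=W RL=S RR=W
after cmd 3 (t=24): FL=S FR=W RL=S RR=W
after cmd 4 (t=42): FL=S FR=W RL=S RR=W
after cmd 5 (t=61): FL=S FR=W RL=S RR=W
after cmd 6 (t=75): FL=W FR=S RL=W RR=S
after cmd 7 (t=88): FL=S FR=W RL=S RR=W


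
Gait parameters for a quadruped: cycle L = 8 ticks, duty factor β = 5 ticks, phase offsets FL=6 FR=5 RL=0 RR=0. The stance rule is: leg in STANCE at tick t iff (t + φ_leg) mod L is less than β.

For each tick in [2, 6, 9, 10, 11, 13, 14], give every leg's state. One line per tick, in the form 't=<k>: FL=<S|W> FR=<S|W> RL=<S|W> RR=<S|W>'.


t=2: FL=S FR=W RL=S RR=S
t=6: FL=S FR=S RL=W RR=W
t=9: FL=W FR=W RL=S RR=S
t=10: FL=S FR=W RL=S RR=S
t=11: FL=S FR=S RL=S RR=S
t=13: FL=S FR=S RL=W RR=W
t=14: FL=S FR=S RL=W RR=W

t=2: phase=(0,7,2,2) vs β=5 → FL=S FR=W RL=S RR=S
t=6: phase=(4,3,6,6) vs β=5 → FL=S FR=S RL=W RR=W
t=9: phase=(7,6,1,1) vs β=5 → FL=W FR=W RL=S RR=S
t=10: phase=(0,7,2,2) vs β=5 → FL=S FR=W RL=S RR=S
t=11: phase=(1,0,3,3) vs β=5 → FL=S FR=S RL=S RR=S
t=13: phase=(3,2,5,5) vs β=5 → FL=S FR=S RL=W RR=W
t=14: phase=(4,3,6,6) vs β=5 → FL=S FR=S RL=W RR=W


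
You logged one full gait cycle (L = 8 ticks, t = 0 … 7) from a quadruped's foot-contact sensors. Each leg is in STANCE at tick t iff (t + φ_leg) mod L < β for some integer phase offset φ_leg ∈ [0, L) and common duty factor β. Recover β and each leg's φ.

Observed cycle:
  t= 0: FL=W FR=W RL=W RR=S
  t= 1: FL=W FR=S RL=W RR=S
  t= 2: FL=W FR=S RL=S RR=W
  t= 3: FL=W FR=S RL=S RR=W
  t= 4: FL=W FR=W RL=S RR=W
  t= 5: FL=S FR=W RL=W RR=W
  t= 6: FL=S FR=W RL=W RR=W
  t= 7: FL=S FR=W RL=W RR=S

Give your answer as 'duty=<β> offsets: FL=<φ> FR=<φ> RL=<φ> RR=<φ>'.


duty β = stance ticks per leg = 3
FL: stance ticks = 3; W→S at t=5 → φ=3
FR: stance ticks = 3; W→S at t=1 → φ=7
RL: stance ticks = 3; W→S at t=2 → φ=6
RR: stance ticks = 3; W→S at t=7 → φ=1

duty=3 offsets: FL=3 FR=7 RL=6 RR=1


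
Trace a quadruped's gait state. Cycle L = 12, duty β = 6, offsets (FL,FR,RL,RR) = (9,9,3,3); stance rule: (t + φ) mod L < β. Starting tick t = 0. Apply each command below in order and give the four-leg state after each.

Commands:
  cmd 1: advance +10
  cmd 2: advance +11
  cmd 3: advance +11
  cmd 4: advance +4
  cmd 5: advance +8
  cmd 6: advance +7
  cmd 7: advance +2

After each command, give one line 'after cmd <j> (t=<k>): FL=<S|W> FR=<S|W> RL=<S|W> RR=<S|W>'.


start t=0: FL=W FR=W RL=S RR=S
cmd 1: advance +10 → t=10, phase=(7,7,1,1) → FL=W FR=W RL=S RR=S
cmd 2: advance +11 → t=21, phase=(6,6,0,0) → FL=W FR=W RL=S RR=S
cmd 3: advance +11 → t=32, phase=(5,5,11,11) → FL=S FR=S RL=W RR=W
cmd 4: advance +4 → t=36, phase=(9,9,3,3) → FL=W FR=W RL=S RR=S
cmd 5: advance +8 → t=44, phase=(5,5,11,11) → FL=S FR=S RL=W RR=W
cmd 6: advance +7 → t=51, phase=(0,0,6,6) → FL=S FR=S RL=W RR=W
cmd 7: advance +2 → t=53, phase=(2,2,8,8) → FL=S FR=S RL=W RR=W

after cmd 1 (t=10): FL=W FR=W RL=S RR=S
after cmd 2 (t=21): FL=W FR=W RL=S RR=S
after cmd 3 (t=32): FL=S FR=S RL=W RR=W
after cmd 4 (t=36): FL=W FR=W RL=S RR=S
after cmd 5 (t=44): FL=S FR=S RL=W RR=W
after cmd 6 (t=51): FL=S FR=S RL=W RR=W
after cmd 7 (t=53): FL=S FR=S RL=W RR=W


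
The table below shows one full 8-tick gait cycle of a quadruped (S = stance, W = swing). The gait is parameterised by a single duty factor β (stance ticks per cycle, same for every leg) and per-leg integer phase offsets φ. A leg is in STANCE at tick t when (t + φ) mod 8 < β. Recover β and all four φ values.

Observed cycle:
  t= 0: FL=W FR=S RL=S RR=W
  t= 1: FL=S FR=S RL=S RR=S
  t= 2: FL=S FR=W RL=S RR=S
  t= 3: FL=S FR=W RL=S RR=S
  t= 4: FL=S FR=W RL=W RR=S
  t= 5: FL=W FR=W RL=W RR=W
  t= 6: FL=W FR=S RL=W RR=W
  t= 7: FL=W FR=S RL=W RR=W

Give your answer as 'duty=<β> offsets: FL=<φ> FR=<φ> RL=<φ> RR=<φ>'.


duty=4 offsets: FL=7 FR=2 RL=0 RR=7

duty β = stance ticks per leg = 4
FL: stance ticks = 4; W→S at t=1 → φ=7
FR: stance ticks = 4; W→S at t=6 → φ=2
RL: stance ticks = 4; W→S at t=0 → φ=0
RR: stance ticks = 4; W→S at t=1 → φ=7


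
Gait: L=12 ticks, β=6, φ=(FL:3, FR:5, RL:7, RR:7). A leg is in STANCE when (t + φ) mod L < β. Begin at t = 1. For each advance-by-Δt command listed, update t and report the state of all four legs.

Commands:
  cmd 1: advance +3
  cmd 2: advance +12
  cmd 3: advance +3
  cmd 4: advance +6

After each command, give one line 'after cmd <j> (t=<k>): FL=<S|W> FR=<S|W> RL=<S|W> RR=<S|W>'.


after cmd 1 (t=4): FL=W FR=W RL=W RR=W
after cmd 2 (t=16): FL=W FR=W RL=W RR=W
after cmd 3 (t=19): FL=W FR=S RL=S RR=S
after cmd 4 (t=25): FL=S FR=W RL=W RR=W

start t=1: FL=S FR=W RL=W RR=W
cmd 1: advance +3 → t=4, phase=(7,9,11,11) → FL=W FR=W RL=W RR=W
cmd 2: advance +12 → t=16, phase=(7,9,11,11) → FL=W FR=W RL=W RR=W
cmd 3: advance +3 → t=19, phase=(10,0,2,2) → FL=W FR=S RL=S RR=S
cmd 4: advance +6 → t=25, phase=(4,6,8,8) → FL=S FR=W RL=W RR=W


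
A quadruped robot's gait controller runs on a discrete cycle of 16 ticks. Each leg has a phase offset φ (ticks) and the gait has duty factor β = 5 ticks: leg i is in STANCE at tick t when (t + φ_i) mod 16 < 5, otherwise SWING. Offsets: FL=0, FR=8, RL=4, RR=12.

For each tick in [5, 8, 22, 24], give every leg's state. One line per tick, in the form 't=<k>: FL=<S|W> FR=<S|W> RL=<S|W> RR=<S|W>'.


t=5: phase=(5,13,9,1) vs β=5 → FL=W FR=W RL=W RR=S
t=8: phase=(8,0,12,4) vs β=5 → FL=W FR=S RL=W RR=S
t=22: phase=(6,14,10,2) vs β=5 → FL=W FR=W RL=W RR=S
t=24: phase=(8,0,12,4) vs β=5 → FL=W FR=S RL=W RR=S

t=5: FL=W FR=W RL=W RR=S
t=8: FL=W FR=S RL=W RR=S
t=22: FL=W FR=W RL=W RR=S
t=24: FL=W FR=S RL=W RR=S


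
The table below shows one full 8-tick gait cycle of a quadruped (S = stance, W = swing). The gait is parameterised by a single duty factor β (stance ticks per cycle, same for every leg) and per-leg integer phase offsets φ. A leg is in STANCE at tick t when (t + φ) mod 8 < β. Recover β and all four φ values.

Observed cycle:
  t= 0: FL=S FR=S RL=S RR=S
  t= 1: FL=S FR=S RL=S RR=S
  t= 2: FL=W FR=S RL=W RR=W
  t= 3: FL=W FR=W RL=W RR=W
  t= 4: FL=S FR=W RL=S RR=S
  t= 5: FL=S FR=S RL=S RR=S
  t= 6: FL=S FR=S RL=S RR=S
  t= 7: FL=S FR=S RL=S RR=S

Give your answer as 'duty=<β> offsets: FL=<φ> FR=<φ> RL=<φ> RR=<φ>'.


duty β = stance ticks per leg = 6
FL: stance ticks = 6; W→S at t=4 → φ=4
FR: stance ticks = 6; W→S at t=5 → φ=3
RL: stance ticks = 6; W→S at t=4 → φ=4
RR: stance ticks = 6; W→S at t=4 → φ=4

duty=6 offsets: FL=4 FR=3 RL=4 RR=4


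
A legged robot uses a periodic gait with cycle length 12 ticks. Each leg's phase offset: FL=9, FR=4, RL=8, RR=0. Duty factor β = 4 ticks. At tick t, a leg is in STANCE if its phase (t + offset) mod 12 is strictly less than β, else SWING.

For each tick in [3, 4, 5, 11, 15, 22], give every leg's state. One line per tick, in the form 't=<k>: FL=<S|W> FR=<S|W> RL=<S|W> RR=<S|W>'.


t=3: FL=S FR=W RL=W RR=S
t=4: FL=S FR=W RL=S RR=W
t=5: FL=S FR=W RL=S RR=W
t=11: FL=W FR=S RL=W RR=W
t=15: FL=S FR=W RL=W RR=S
t=22: FL=W FR=S RL=W RR=W

t=3: phase=(0,7,11,3) vs β=4 → FL=S FR=W RL=W RR=S
t=4: phase=(1,8,0,4) vs β=4 → FL=S FR=W RL=S RR=W
t=5: phase=(2,9,1,5) vs β=4 → FL=S FR=W RL=S RR=W
t=11: phase=(8,3,7,11) vs β=4 → FL=W FR=S RL=W RR=W
t=15: phase=(0,7,11,3) vs β=4 → FL=S FR=W RL=W RR=S
t=22: phase=(7,2,6,10) vs β=4 → FL=W FR=S RL=W RR=W


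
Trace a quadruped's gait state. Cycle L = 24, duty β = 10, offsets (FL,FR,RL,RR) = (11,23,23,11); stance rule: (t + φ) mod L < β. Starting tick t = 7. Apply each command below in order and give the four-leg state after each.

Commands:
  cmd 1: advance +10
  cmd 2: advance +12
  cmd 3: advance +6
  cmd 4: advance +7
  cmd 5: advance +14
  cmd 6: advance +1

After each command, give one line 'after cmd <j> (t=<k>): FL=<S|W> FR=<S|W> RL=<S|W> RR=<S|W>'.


after cmd 1 (t=17): FL=S FR=W RL=W RR=S
after cmd 2 (t=29): FL=W FR=S RL=S RR=W
after cmd 3 (t=35): FL=W FR=W RL=W RR=W
after cmd 4 (t=42): FL=S FR=W RL=W RR=S
after cmd 5 (t=56): FL=W FR=S RL=S RR=W
after cmd 6 (t=57): FL=W FR=S RL=S RR=W

start t=7: FL=W FR=S RL=S RR=W
cmd 1: advance +10 → t=17, phase=(4,16,16,4) → FL=S FR=W RL=W RR=S
cmd 2: advance +12 → t=29, phase=(16,4,4,16) → FL=W FR=S RL=S RR=W
cmd 3: advance +6 → t=35, phase=(22,10,10,22) → FL=W FR=W RL=W RR=W
cmd 4: advance +7 → t=42, phase=(5,17,17,5) → FL=S FR=W RL=W RR=S
cmd 5: advance +14 → t=56, phase=(19,7,7,19) → FL=W FR=S RL=S RR=W
cmd 6: advance +1 → t=57, phase=(20,8,8,20) → FL=W FR=S RL=S RR=W


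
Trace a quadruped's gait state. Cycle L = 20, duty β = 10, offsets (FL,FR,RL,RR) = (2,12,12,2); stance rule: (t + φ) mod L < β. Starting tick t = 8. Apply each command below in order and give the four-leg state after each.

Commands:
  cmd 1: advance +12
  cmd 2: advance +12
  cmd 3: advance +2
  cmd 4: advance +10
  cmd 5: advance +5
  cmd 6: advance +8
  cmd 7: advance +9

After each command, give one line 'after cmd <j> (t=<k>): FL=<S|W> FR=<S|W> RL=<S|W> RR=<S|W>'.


start t=8: FL=W FR=S RL=S RR=W
cmd 1: advance +12 → t=20, phase=(2,12,12,2) → FL=S FR=W RL=W RR=S
cmd 2: advance +12 → t=32, phase=(14,4,4,14) → FL=W FR=S RL=S RR=W
cmd 3: advance +2 → t=34, phase=(16,6,6,16) → FL=W FR=S RL=S RR=W
cmd 4: advance +10 → t=44, phase=(6,16,16,6) → FL=S FR=W RL=W RR=S
cmd 5: advance +5 → t=49, phase=(11,1,1,11) → FL=W FR=S RL=S RR=W
cmd 6: advance +8 → t=57, phase=(19,9,9,19) → FL=W FR=S RL=S RR=W
cmd 7: advance +9 → t=66, phase=(8,18,18,8) → FL=S FR=W RL=W RR=S

after cmd 1 (t=20): FL=S FR=W RL=W RR=S
after cmd 2 (t=32): FL=W FR=S RL=S RR=W
after cmd 3 (t=34): FL=W FR=S RL=S RR=W
after cmd 4 (t=44): FL=S FR=W RL=W RR=S
after cmd 5 (t=49): FL=W FR=S RL=S RR=W
after cmd 6 (t=57): FL=W FR=S RL=S RR=W
after cmd 7 (t=66): FL=S FR=W RL=W RR=S


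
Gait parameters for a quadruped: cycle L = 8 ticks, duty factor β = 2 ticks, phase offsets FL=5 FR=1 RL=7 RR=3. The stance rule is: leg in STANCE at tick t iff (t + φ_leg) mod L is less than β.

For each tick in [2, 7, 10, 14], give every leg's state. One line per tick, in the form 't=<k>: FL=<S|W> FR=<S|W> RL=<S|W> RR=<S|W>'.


t=2: phase=(7,3,1,5) vs β=2 → FL=W FR=W RL=S RR=W
t=7: phase=(4,0,6,2) vs β=2 → FL=W FR=S RL=W RR=W
t=10: phase=(7,3,1,5) vs β=2 → FL=W FR=W RL=S RR=W
t=14: phase=(3,7,5,1) vs β=2 → FL=W FR=W RL=W RR=S

t=2: FL=W FR=W RL=S RR=W
t=7: FL=W FR=S RL=W RR=W
t=10: FL=W FR=W RL=S RR=W
t=14: FL=W FR=W RL=W RR=S


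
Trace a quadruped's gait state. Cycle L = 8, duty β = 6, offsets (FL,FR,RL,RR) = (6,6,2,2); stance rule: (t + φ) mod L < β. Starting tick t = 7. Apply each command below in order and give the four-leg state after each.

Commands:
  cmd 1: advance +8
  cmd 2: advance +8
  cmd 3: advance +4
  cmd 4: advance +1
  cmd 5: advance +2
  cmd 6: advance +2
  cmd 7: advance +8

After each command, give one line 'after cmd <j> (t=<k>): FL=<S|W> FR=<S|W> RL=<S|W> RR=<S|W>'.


after cmd 1 (t=15): FL=S FR=S RL=S RR=S
after cmd 2 (t=23): FL=S FR=S RL=S RR=S
after cmd 3 (t=27): FL=S FR=S RL=S RR=S
after cmd 4 (t=28): FL=S FR=S RL=W RR=W
after cmd 5 (t=30): FL=S FR=S RL=S RR=S
after cmd 6 (t=32): FL=W FR=W RL=S RR=S
after cmd 7 (t=40): FL=W FR=W RL=S RR=S

start t=7: FL=S FR=S RL=S RR=S
cmd 1: advance +8 → t=15, phase=(5,5,1,1) → FL=S FR=S RL=S RR=S
cmd 2: advance +8 → t=23, phase=(5,5,1,1) → FL=S FR=S RL=S RR=S
cmd 3: advance +4 → t=27, phase=(1,1,5,5) → FL=S FR=S RL=S RR=S
cmd 4: advance +1 → t=28, phase=(2,2,6,6) → FL=S FR=S RL=W RR=W
cmd 5: advance +2 → t=30, phase=(4,4,0,0) → FL=S FR=S RL=S RR=S
cmd 6: advance +2 → t=32, phase=(6,6,2,2) → FL=W FR=W RL=S RR=S
cmd 7: advance +8 → t=40, phase=(6,6,2,2) → FL=W FR=W RL=S RR=S


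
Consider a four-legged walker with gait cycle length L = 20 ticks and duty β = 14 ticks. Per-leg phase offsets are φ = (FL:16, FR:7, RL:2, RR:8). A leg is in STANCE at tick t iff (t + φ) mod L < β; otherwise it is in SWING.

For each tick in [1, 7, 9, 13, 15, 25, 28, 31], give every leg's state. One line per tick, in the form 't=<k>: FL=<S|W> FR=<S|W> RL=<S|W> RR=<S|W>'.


t=1: FL=W FR=S RL=S RR=S
t=7: FL=S FR=W RL=S RR=W
t=9: FL=S FR=W RL=S RR=W
t=13: FL=S FR=S RL=W RR=S
t=15: FL=S FR=S RL=W RR=S
t=25: FL=S FR=S RL=S RR=S
t=28: FL=S FR=W RL=S RR=W
t=31: FL=S FR=W RL=S RR=W

t=1: phase=(17,8,3,9) vs β=14 → FL=W FR=S RL=S RR=S
t=7: phase=(3,14,9,15) vs β=14 → FL=S FR=W RL=S RR=W
t=9: phase=(5,16,11,17) vs β=14 → FL=S FR=W RL=S RR=W
t=13: phase=(9,0,15,1) vs β=14 → FL=S FR=S RL=W RR=S
t=15: phase=(11,2,17,3) vs β=14 → FL=S FR=S RL=W RR=S
t=25: phase=(1,12,7,13) vs β=14 → FL=S FR=S RL=S RR=S
t=28: phase=(4,15,10,16) vs β=14 → FL=S FR=W RL=S RR=W
t=31: phase=(7,18,13,19) vs β=14 → FL=S FR=W RL=S RR=W


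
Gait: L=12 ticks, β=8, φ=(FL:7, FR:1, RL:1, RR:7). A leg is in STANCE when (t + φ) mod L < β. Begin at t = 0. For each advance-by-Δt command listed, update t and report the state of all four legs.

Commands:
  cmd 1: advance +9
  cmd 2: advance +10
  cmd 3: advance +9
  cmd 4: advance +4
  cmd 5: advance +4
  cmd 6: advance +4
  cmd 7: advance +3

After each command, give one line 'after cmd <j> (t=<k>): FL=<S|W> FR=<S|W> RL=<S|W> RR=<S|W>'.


after cmd 1 (t=9): FL=S FR=W RL=W RR=S
after cmd 2 (t=19): FL=S FR=W RL=W RR=S
after cmd 3 (t=28): FL=W FR=S RL=S RR=W
after cmd 4 (t=32): FL=S FR=W RL=W RR=S
after cmd 5 (t=36): FL=S FR=S RL=S RR=S
after cmd 6 (t=40): FL=W FR=S RL=S RR=W
after cmd 7 (t=43): FL=S FR=W RL=W RR=S

start t=0: FL=S FR=S RL=S RR=S
cmd 1: advance +9 → t=9, phase=(4,10,10,4) → FL=S FR=W RL=W RR=S
cmd 2: advance +10 → t=19, phase=(2,8,8,2) → FL=S FR=W RL=W RR=S
cmd 3: advance +9 → t=28, phase=(11,5,5,11) → FL=W FR=S RL=S RR=W
cmd 4: advance +4 → t=32, phase=(3,9,9,3) → FL=S FR=W RL=W RR=S
cmd 5: advance +4 → t=36, phase=(7,1,1,7) → FL=S FR=S RL=S RR=S
cmd 6: advance +4 → t=40, phase=(11,5,5,11) → FL=W FR=S RL=S RR=W
cmd 7: advance +3 → t=43, phase=(2,8,8,2) → FL=S FR=W RL=W RR=S


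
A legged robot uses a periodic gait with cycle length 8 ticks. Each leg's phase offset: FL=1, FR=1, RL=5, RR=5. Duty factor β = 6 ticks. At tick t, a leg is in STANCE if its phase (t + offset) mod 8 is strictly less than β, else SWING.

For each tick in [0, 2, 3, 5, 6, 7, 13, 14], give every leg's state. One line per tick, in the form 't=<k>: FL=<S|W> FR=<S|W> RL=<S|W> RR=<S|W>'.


t=0: phase=(1,1,5,5) vs β=6 → FL=S FR=S RL=S RR=S
t=2: phase=(3,3,7,7) vs β=6 → FL=S FR=S RL=W RR=W
t=3: phase=(4,4,0,0) vs β=6 → FL=S FR=S RL=S RR=S
t=5: phase=(6,6,2,2) vs β=6 → FL=W FR=W RL=S RR=S
t=6: phase=(7,7,3,3) vs β=6 → FL=W FR=W RL=S RR=S
t=7: phase=(0,0,4,4) vs β=6 → FL=S FR=S RL=S RR=S
t=13: phase=(6,6,2,2) vs β=6 → FL=W FR=W RL=S RR=S
t=14: phase=(7,7,3,3) vs β=6 → FL=W FR=W RL=S RR=S

t=0: FL=S FR=S RL=S RR=S
t=2: FL=S FR=S RL=W RR=W
t=3: FL=S FR=S RL=S RR=S
t=5: FL=W FR=W RL=S RR=S
t=6: FL=W FR=W RL=S RR=S
t=7: FL=S FR=S RL=S RR=S
t=13: FL=W FR=W RL=S RR=S
t=14: FL=W FR=W RL=S RR=S


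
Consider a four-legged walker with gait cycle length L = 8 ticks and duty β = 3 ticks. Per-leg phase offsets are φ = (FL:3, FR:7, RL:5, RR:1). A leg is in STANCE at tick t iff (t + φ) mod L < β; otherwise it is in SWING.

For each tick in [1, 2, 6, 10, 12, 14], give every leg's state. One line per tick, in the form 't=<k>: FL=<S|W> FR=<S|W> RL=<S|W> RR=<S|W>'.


t=1: FL=W FR=S RL=W RR=S
t=2: FL=W FR=S RL=W RR=W
t=6: FL=S FR=W RL=W RR=W
t=10: FL=W FR=S RL=W RR=W
t=12: FL=W FR=W RL=S RR=W
t=14: FL=S FR=W RL=W RR=W

t=1: phase=(4,0,6,2) vs β=3 → FL=W FR=S RL=W RR=S
t=2: phase=(5,1,7,3) vs β=3 → FL=W FR=S RL=W RR=W
t=6: phase=(1,5,3,7) vs β=3 → FL=S FR=W RL=W RR=W
t=10: phase=(5,1,7,3) vs β=3 → FL=W FR=S RL=W RR=W
t=12: phase=(7,3,1,5) vs β=3 → FL=W FR=W RL=S RR=W
t=14: phase=(1,5,3,7) vs β=3 → FL=S FR=W RL=W RR=W


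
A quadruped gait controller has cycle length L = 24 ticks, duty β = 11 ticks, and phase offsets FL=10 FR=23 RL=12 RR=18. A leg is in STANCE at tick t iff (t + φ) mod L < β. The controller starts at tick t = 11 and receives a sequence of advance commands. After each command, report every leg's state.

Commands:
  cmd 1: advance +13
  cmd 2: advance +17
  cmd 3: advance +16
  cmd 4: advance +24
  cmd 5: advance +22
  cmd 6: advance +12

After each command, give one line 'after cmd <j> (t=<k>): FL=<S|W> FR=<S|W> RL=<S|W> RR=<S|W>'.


start t=11: FL=W FR=S RL=W RR=S
cmd 1: advance +13 → t=24, phase=(10,23,12,18) → FL=S FR=W RL=W RR=W
cmd 2: advance +17 → t=41, phase=(3,16,5,11) → FL=S FR=W RL=S RR=W
cmd 3: advance +16 → t=57, phase=(19,8,21,3) → FL=W FR=S RL=W RR=S
cmd 4: advance +24 → t=81, phase=(19,8,21,3) → FL=W FR=S RL=W RR=S
cmd 5: advance +22 → t=103, phase=(17,6,19,1) → FL=W FR=S RL=W RR=S
cmd 6: advance +12 → t=115, phase=(5,18,7,13) → FL=S FR=W RL=S RR=W

after cmd 1 (t=24): FL=S FR=W RL=W RR=W
after cmd 2 (t=41): FL=S FR=W RL=S RR=W
after cmd 3 (t=57): FL=W FR=S RL=W RR=S
after cmd 4 (t=81): FL=W FR=S RL=W RR=S
after cmd 5 (t=103): FL=W FR=S RL=W RR=S
after cmd 6 (t=115): FL=S FR=W RL=S RR=W


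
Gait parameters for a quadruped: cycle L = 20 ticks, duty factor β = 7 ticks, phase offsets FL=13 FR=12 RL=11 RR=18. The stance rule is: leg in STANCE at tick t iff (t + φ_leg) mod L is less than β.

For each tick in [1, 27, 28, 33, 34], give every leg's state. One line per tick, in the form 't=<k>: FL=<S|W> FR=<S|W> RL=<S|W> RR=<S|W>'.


t=1: phase=(14,13,12,19) vs β=7 → FL=W FR=W RL=W RR=W
t=27: phase=(0,19,18,5) vs β=7 → FL=S FR=W RL=W RR=S
t=28: phase=(1,0,19,6) vs β=7 → FL=S FR=S RL=W RR=S
t=33: phase=(6,5,4,11) vs β=7 → FL=S FR=S RL=S RR=W
t=34: phase=(7,6,5,12) vs β=7 → FL=W FR=S RL=S RR=W

t=1: FL=W FR=W RL=W RR=W
t=27: FL=S FR=W RL=W RR=S
t=28: FL=S FR=S RL=W RR=S
t=33: FL=S FR=S RL=S RR=W
t=34: FL=W FR=S RL=S RR=W


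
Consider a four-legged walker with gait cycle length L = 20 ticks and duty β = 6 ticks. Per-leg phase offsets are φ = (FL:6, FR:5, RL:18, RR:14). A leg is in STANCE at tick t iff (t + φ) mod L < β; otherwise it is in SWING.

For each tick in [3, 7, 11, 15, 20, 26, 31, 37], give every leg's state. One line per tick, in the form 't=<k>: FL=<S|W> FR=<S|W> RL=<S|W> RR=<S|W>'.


t=3: FL=W FR=W RL=S RR=W
t=7: FL=W FR=W RL=S RR=S
t=11: FL=W FR=W RL=W RR=S
t=15: FL=S FR=S RL=W RR=W
t=20: FL=W FR=S RL=W RR=W
t=26: FL=W FR=W RL=S RR=S
t=31: FL=W FR=W RL=W RR=S
t=37: FL=S FR=S RL=W RR=W

t=3: phase=(9,8,1,17) vs β=6 → FL=W FR=W RL=S RR=W
t=7: phase=(13,12,5,1) vs β=6 → FL=W FR=W RL=S RR=S
t=11: phase=(17,16,9,5) vs β=6 → FL=W FR=W RL=W RR=S
t=15: phase=(1,0,13,9) vs β=6 → FL=S FR=S RL=W RR=W
t=20: phase=(6,5,18,14) vs β=6 → FL=W FR=S RL=W RR=W
t=26: phase=(12,11,4,0) vs β=6 → FL=W FR=W RL=S RR=S
t=31: phase=(17,16,9,5) vs β=6 → FL=W FR=W RL=W RR=S
t=37: phase=(3,2,15,11) vs β=6 → FL=S FR=S RL=W RR=W


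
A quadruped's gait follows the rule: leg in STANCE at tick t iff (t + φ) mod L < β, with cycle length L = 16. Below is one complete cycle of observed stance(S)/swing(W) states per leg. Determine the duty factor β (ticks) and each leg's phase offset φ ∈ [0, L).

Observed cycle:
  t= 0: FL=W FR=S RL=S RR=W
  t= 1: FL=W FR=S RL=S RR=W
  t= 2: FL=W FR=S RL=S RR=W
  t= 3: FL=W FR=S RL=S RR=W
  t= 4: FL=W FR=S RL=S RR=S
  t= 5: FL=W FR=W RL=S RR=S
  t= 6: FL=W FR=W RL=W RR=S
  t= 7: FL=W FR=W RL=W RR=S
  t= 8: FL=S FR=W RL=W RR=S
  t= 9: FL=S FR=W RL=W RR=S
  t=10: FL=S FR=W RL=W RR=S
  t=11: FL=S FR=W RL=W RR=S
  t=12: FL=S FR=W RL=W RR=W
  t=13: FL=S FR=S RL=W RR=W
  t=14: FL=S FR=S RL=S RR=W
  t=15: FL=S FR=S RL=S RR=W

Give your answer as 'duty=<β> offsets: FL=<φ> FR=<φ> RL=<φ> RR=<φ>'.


duty=8 offsets: FL=8 FR=3 RL=2 RR=12

duty β = stance ticks per leg = 8
FL: stance ticks = 8; W→S at t=8 → φ=8
FR: stance ticks = 8; W→S at t=13 → φ=3
RL: stance ticks = 8; W→S at t=14 → φ=2
RR: stance ticks = 8; W→S at t=4 → φ=12


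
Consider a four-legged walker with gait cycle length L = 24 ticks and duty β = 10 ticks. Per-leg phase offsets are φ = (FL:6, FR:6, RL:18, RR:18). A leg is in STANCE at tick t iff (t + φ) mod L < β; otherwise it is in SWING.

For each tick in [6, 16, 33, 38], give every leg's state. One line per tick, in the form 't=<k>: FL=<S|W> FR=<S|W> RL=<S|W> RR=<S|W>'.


t=6: FL=W FR=W RL=S RR=S
t=16: FL=W FR=W RL=W RR=W
t=33: FL=W FR=W RL=S RR=S
t=38: FL=W FR=W RL=S RR=S

t=6: phase=(12,12,0,0) vs β=10 → FL=W FR=W RL=S RR=S
t=16: phase=(22,22,10,10) vs β=10 → FL=W FR=W RL=W RR=W
t=33: phase=(15,15,3,3) vs β=10 → FL=W FR=W RL=S RR=S
t=38: phase=(20,20,8,8) vs β=10 → FL=W FR=W RL=S RR=S


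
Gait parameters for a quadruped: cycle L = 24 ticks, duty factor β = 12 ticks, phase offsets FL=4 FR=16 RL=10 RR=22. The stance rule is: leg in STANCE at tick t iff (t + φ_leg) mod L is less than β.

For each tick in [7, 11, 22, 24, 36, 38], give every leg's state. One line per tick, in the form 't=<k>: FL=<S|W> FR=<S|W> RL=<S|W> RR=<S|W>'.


t=7: phase=(11,23,17,5) vs β=12 → FL=S FR=W RL=W RR=S
t=11: phase=(15,3,21,9) vs β=12 → FL=W FR=S RL=W RR=S
t=22: phase=(2,14,8,20) vs β=12 → FL=S FR=W RL=S RR=W
t=24: phase=(4,16,10,22) vs β=12 → FL=S FR=W RL=S RR=W
t=36: phase=(16,4,22,10) vs β=12 → FL=W FR=S RL=W RR=S
t=38: phase=(18,6,0,12) vs β=12 → FL=W FR=S RL=S RR=W

t=7: FL=S FR=W RL=W RR=S
t=11: FL=W FR=S RL=W RR=S
t=22: FL=S FR=W RL=S RR=W
t=24: FL=S FR=W RL=S RR=W
t=36: FL=W FR=S RL=W RR=S
t=38: FL=W FR=S RL=S RR=W


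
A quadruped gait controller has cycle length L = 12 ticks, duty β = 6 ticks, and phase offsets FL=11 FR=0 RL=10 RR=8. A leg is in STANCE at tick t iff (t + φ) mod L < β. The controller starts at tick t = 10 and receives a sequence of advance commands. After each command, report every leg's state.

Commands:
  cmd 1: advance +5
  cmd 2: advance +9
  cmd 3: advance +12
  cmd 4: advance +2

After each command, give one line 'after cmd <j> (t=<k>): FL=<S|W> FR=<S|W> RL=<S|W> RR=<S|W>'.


after cmd 1 (t=15): FL=S FR=S RL=S RR=W
after cmd 2 (t=24): FL=W FR=S RL=W RR=W
after cmd 3 (t=36): FL=W FR=S RL=W RR=W
after cmd 4 (t=38): FL=S FR=S RL=S RR=W

start t=10: FL=W FR=W RL=W RR=W
cmd 1: advance +5 → t=15, phase=(2,3,1,11) → FL=S FR=S RL=S RR=W
cmd 2: advance +9 → t=24, phase=(11,0,10,8) → FL=W FR=S RL=W RR=W
cmd 3: advance +12 → t=36, phase=(11,0,10,8) → FL=W FR=S RL=W RR=W
cmd 4: advance +2 → t=38, phase=(1,2,0,10) → FL=S FR=S RL=S RR=W


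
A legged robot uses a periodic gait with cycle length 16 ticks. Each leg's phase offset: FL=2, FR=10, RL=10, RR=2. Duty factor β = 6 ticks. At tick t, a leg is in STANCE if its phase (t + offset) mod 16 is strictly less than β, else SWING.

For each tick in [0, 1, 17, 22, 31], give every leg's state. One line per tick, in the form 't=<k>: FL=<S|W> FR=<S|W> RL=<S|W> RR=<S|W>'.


t=0: phase=(2,10,10,2) vs β=6 → FL=S FR=W RL=W RR=S
t=1: phase=(3,11,11,3) vs β=6 → FL=S FR=W RL=W RR=S
t=17: phase=(3,11,11,3) vs β=6 → FL=S FR=W RL=W RR=S
t=22: phase=(8,0,0,8) vs β=6 → FL=W FR=S RL=S RR=W
t=31: phase=(1,9,9,1) vs β=6 → FL=S FR=W RL=W RR=S

t=0: FL=S FR=W RL=W RR=S
t=1: FL=S FR=W RL=W RR=S
t=17: FL=S FR=W RL=W RR=S
t=22: FL=W FR=S RL=S RR=W
t=31: FL=S FR=W RL=W RR=S


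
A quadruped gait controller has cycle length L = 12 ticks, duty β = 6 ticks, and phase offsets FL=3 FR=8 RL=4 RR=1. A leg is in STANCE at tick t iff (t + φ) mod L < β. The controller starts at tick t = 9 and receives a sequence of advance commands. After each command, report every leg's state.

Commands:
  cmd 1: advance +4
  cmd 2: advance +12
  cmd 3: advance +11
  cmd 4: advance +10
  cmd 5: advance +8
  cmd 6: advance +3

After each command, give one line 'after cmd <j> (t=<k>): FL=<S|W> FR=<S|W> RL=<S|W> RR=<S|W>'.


start t=9: FL=S FR=S RL=S RR=W
cmd 1: advance +4 → t=13, phase=(4,9,5,2) → FL=S FR=W RL=S RR=S
cmd 2: advance +12 → t=25, phase=(4,9,5,2) → FL=S FR=W RL=S RR=S
cmd 3: advance +11 → t=36, phase=(3,8,4,1) → FL=S FR=W RL=S RR=S
cmd 4: advance +10 → t=46, phase=(1,6,2,11) → FL=S FR=W RL=S RR=W
cmd 5: advance +8 → t=54, phase=(9,2,10,7) → FL=W FR=S RL=W RR=W
cmd 6: advance +3 → t=57, phase=(0,5,1,10) → FL=S FR=S RL=S RR=W

after cmd 1 (t=13): FL=S FR=W RL=S RR=S
after cmd 2 (t=25): FL=S FR=W RL=S RR=S
after cmd 3 (t=36): FL=S FR=W RL=S RR=S
after cmd 4 (t=46): FL=S FR=W RL=S RR=W
after cmd 5 (t=54): FL=W FR=S RL=W RR=W
after cmd 6 (t=57): FL=S FR=S RL=S RR=W


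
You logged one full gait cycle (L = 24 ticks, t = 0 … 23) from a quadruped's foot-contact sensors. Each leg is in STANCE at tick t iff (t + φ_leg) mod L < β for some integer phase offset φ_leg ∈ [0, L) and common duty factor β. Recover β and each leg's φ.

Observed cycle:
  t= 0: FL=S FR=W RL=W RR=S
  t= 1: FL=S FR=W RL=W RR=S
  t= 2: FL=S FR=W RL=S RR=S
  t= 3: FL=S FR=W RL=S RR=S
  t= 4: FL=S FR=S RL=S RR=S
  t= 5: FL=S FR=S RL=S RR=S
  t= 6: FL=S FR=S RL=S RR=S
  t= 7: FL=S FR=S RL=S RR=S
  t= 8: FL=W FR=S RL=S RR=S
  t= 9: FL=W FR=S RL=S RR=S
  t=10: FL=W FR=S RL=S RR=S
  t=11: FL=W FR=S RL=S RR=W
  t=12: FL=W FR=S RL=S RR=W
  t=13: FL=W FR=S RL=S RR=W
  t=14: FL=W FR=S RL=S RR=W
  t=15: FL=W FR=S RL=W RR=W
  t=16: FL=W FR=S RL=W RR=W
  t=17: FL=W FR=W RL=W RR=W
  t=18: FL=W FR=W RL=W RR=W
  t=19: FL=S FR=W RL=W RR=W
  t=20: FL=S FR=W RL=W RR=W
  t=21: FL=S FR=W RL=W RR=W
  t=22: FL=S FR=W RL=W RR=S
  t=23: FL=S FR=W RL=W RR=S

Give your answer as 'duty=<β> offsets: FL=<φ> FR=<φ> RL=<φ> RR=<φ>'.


duty=13 offsets: FL=5 FR=20 RL=22 RR=2

duty β = stance ticks per leg = 13
FL: stance ticks = 13; W→S at t=19 → φ=5
FR: stance ticks = 13; W→S at t=4 → φ=20
RL: stance ticks = 13; W→S at t=2 → φ=22
RR: stance ticks = 13; W→S at t=22 → φ=2


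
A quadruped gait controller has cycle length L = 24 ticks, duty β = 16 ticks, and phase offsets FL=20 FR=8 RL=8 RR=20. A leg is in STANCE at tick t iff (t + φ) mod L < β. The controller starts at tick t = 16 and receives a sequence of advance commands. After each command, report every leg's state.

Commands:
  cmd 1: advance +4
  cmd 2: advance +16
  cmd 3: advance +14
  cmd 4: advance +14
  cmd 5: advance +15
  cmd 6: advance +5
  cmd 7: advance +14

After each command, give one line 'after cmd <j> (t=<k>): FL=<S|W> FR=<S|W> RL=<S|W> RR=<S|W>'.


start t=16: FL=S FR=S RL=S RR=S
cmd 1: advance +4 → t=20, phase=(16,4,4,16) → FL=W FR=S RL=S RR=W
cmd 2: advance +16 → t=36, phase=(8,20,20,8) → FL=S FR=W RL=W RR=S
cmd 3: advance +14 → t=50, phase=(22,10,10,22) → FL=W FR=S RL=S RR=W
cmd 4: advance +14 → t=64, phase=(12,0,0,12) → FL=S FR=S RL=S RR=S
cmd 5: advance +15 → t=79, phase=(3,15,15,3) → FL=S FR=S RL=S RR=S
cmd 6: advance +5 → t=84, phase=(8,20,20,8) → FL=S FR=W RL=W RR=S
cmd 7: advance +14 → t=98, phase=(22,10,10,22) → FL=W FR=S RL=S RR=W

after cmd 1 (t=20): FL=W FR=S RL=S RR=W
after cmd 2 (t=36): FL=S FR=W RL=W RR=S
after cmd 3 (t=50): FL=W FR=S RL=S RR=W
after cmd 4 (t=64): FL=S FR=S RL=S RR=S
after cmd 5 (t=79): FL=S FR=S RL=S RR=S
after cmd 6 (t=84): FL=S FR=W RL=W RR=S
after cmd 7 (t=98): FL=W FR=S RL=S RR=W


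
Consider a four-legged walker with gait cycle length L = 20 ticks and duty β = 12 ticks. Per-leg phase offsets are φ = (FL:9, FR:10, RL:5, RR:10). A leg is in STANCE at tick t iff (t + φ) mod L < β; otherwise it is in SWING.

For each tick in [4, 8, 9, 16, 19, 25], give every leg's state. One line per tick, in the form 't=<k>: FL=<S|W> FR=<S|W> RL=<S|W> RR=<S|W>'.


t=4: FL=W FR=W RL=S RR=W
t=8: FL=W FR=W RL=W RR=W
t=9: FL=W FR=W RL=W RR=W
t=16: FL=S FR=S RL=S RR=S
t=19: FL=S FR=S RL=S RR=S
t=25: FL=W FR=W RL=S RR=W

t=4: phase=(13,14,9,14) vs β=12 → FL=W FR=W RL=S RR=W
t=8: phase=(17,18,13,18) vs β=12 → FL=W FR=W RL=W RR=W
t=9: phase=(18,19,14,19) vs β=12 → FL=W FR=W RL=W RR=W
t=16: phase=(5,6,1,6) vs β=12 → FL=S FR=S RL=S RR=S
t=19: phase=(8,9,4,9) vs β=12 → FL=S FR=S RL=S RR=S
t=25: phase=(14,15,10,15) vs β=12 → FL=W FR=W RL=S RR=W


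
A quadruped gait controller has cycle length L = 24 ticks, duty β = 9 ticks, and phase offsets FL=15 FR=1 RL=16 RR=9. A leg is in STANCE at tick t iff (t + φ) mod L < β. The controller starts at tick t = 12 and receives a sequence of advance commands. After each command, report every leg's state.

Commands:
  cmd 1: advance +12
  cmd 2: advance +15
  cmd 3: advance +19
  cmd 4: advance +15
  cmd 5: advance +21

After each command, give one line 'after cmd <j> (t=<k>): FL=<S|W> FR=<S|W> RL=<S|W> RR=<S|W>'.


after cmd 1 (t=24): FL=W FR=S RL=W RR=W
after cmd 2 (t=39): FL=S FR=W RL=S RR=S
after cmd 3 (t=58): FL=S FR=W RL=S RR=W
after cmd 4 (t=73): FL=W FR=S RL=W RR=W
after cmd 5 (t=94): FL=W FR=W RL=W RR=S

start t=12: FL=S FR=W RL=S RR=W
cmd 1: advance +12 → t=24, phase=(15,1,16,9) → FL=W FR=S RL=W RR=W
cmd 2: advance +15 → t=39, phase=(6,16,7,0) → FL=S FR=W RL=S RR=S
cmd 3: advance +19 → t=58, phase=(1,11,2,19) → FL=S FR=W RL=S RR=W
cmd 4: advance +15 → t=73, phase=(16,2,17,10) → FL=W FR=S RL=W RR=W
cmd 5: advance +21 → t=94, phase=(13,23,14,7) → FL=W FR=W RL=W RR=S


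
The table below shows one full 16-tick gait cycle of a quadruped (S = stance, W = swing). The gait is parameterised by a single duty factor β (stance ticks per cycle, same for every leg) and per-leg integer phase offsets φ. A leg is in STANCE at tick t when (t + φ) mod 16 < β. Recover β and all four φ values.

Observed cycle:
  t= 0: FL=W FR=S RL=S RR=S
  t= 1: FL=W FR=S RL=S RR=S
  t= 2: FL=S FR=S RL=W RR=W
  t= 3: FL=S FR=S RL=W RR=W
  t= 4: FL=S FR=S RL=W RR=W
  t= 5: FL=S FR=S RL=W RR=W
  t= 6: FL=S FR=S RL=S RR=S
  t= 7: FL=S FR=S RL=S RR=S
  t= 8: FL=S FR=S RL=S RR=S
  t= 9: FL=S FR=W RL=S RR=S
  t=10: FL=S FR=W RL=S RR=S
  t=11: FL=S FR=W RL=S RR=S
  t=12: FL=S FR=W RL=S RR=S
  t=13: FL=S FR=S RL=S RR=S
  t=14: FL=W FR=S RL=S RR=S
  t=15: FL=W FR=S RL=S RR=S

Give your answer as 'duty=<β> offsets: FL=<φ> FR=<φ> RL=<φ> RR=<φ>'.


duty=12 offsets: FL=14 FR=3 RL=10 RR=10

duty β = stance ticks per leg = 12
FL: stance ticks = 12; W→S at t=2 → φ=14
FR: stance ticks = 12; W→S at t=13 → φ=3
RL: stance ticks = 12; W→S at t=6 → φ=10
RR: stance ticks = 12; W→S at t=6 → φ=10


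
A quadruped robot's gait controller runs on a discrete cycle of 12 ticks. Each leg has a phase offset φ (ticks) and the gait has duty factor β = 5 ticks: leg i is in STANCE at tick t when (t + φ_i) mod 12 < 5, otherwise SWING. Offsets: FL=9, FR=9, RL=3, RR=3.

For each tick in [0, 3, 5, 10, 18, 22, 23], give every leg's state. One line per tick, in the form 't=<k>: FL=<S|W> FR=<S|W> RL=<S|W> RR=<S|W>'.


t=0: phase=(9,9,3,3) vs β=5 → FL=W FR=W RL=S RR=S
t=3: phase=(0,0,6,6) vs β=5 → FL=S FR=S RL=W RR=W
t=5: phase=(2,2,8,8) vs β=5 → FL=S FR=S RL=W RR=W
t=10: phase=(7,7,1,1) vs β=5 → FL=W FR=W RL=S RR=S
t=18: phase=(3,3,9,9) vs β=5 → FL=S FR=S RL=W RR=W
t=22: phase=(7,7,1,1) vs β=5 → FL=W FR=W RL=S RR=S
t=23: phase=(8,8,2,2) vs β=5 → FL=W FR=W RL=S RR=S

t=0: FL=W FR=W RL=S RR=S
t=3: FL=S FR=S RL=W RR=W
t=5: FL=S FR=S RL=W RR=W
t=10: FL=W FR=W RL=S RR=S
t=18: FL=S FR=S RL=W RR=W
t=22: FL=W FR=W RL=S RR=S
t=23: FL=W FR=W RL=S RR=S


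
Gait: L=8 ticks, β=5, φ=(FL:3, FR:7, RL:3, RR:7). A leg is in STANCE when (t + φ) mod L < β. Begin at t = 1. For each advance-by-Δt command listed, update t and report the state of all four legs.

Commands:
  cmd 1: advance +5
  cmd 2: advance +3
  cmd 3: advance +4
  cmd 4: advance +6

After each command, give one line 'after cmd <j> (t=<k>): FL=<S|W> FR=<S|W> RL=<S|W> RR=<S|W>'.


after cmd 1 (t=6): FL=S FR=W RL=S RR=W
after cmd 2 (t=9): FL=S FR=S RL=S RR=S
after cmd 3 (t=13): FL=S FR=S RL=S RR=S
after cmd 4 (t=19): FL=W FR=S RL=W RR=S

start t=1: FL=S FR=S RL=S RR=S
cmd 1: advance +5 → t=6, phase=(1,5,1,5) → FL=S FR=W RL=S RR=W
cmd 2: advance +3 → t=9, phase=(4,0,4,0) → FL=S FR=S RL=S RR=S
cmd 3: advance +4 → t=13, phase=(0,4,0,4) → FL=S FR=S RL=S RR=S
cmd 4: advance +6 → t=19, phase=(6,2,6,2) → FL=W FR=S RL=W RR=S


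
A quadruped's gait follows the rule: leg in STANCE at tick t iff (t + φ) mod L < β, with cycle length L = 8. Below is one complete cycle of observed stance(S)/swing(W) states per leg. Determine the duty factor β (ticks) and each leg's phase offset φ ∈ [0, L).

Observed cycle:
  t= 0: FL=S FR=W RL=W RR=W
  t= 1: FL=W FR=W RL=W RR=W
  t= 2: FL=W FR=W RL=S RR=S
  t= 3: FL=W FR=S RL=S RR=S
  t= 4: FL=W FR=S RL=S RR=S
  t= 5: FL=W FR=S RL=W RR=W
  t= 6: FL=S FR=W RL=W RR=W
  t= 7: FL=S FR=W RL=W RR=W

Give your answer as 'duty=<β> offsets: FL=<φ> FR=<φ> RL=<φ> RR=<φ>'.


duty=3 offsets: FL=2 FR=5 RL=6 RR=6

duty β = stance ticks per leg = 3
FL: stance ticks = 3; W→S at t=6 → φ=2
FR: stance ticks = 3; W→S at t=3 → φ=5
RL: stance ticks = 3; W→S at t=2 → φ=6
RR: stance ticks = 3; W→S at t=2 → φ=6


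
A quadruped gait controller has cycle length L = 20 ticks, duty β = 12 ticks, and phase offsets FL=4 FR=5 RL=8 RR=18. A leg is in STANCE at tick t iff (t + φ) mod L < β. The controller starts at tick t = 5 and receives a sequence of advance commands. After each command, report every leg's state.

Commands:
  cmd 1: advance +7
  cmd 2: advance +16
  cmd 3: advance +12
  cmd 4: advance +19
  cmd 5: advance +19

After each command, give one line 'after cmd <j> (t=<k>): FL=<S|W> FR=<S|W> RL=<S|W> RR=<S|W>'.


after cmd 1 (t=12): FL=W FR=W RL=S RR=S
after cmd 2 (t=28): FL=W FR=W RL=W RR=S
after cmd 3 (t=40): FL=S FR=S RL=S RR=W
after cmd 4 (t=59): FL=S FR=S RL=S RR=W
after cmd 5 (t=78): FL=S FR=S RL=S RR=W

start t=5: FL=S FR=S RL=W RR=S
cmd 1: advance +7 → t=12, phase=(16,17,0,10) → FL=W FR=W RL=S RR=S
cmd 2: advance +16 → t=28, phase=(12,13,16,6) → FL=W FR=W RL=W RR=S
cmd 3: advance +12 → t=40, phase=(4,5,8,18) → FL=S FR=S RL=S RR=W
cmd 4: advance +19 → t=59, phase=(3,4,7,17) → FL=S FR=S RL=S RR=W
cmd 5: advance +19 → t=78, phase=(2,3,6,16) → FL=S FR=S RL=S RR=W
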